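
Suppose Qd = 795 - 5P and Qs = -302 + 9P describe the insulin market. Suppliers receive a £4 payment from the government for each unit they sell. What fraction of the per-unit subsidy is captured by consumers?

Pre-subsidy: 795 - 5P = -302 + 9P gives P* = 1097/14, Q* = 5645/14.
With the subsidy, sellers receive Ps = Pb + 4 for each unit, where Pb is the price buyers pay.
Supply in terms of Pb becomes Qs = -302 + 9(Pb + 4) = -266 + 9Pb. Setting this equal to demand: 795 - 5Pb = -266 + 9Pb, so Pb = 1061/14.
Sellers receive Ps = 1061/14 + 4 = 1117/14; Q' = 795 − 5·(1061/14) = 5825/14.
Buyers' price falls by P* − Pb = 1097/14 − 1061/14 = 18/7; sellers' price rises by Ps − P* = 1117/14 − 1097/14 = 10/7.
So consumers capture (18/7)/4 = 9/14 of each unit of subsidy.

Consumer share = 9/14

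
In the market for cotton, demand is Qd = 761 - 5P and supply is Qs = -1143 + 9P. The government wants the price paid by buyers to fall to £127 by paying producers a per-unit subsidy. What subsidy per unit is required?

At a buyer price of 127, quantity demanded is 761 − 5·127 = 126.
Sellers supply 126 only when they receive Ps with -1143 + 9·Ps = 126, i.e. Ps = 141.
s = Ps − Pb = 141 − 127 = 14.

Required subsidy s = £14 per unit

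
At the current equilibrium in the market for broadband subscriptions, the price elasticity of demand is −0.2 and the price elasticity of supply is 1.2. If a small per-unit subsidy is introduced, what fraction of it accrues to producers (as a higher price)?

Producer share = 1/7

For a small subsidy around the equilibrium, the benefit split depends on the relative slopes, which at a point are proportional to the elasticities.
Buyer share = εs/(εs + |εd|) = 1.2/(1.2 + 0.2) = 6/7; seller share = |εd|/(εs + |εd|) = 1/7.
So producers capture 1/7 of the subsidy.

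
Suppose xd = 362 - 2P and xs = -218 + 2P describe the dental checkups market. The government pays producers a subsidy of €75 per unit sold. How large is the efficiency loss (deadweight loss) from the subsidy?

Deadweight loss = €2812.5

Pre-subsidy: 362 - 2P = -218 + 2P gives P* = 145, x* = 72.
With the subsidy, sellers receive Ps = Pb + 75 for each unit, where Pb is the price buyers pay.
Supply in terms of Pb becomes xs = -218 + 2(Pb + 75) = -68 + 2Pb. Setting this equal to demand: 362 - 2Pb = -68 + 2Pb, so Pb = 107.5.
Sellers receive Ps = 107.5 + 75 = 182.5; x' = 362 − 2·107.5 = 147.
The subsidy expands output by 147 − 72 = 75 past the efficient level; on those units the gap between marginal cost and willingness to pay runs from 0 up to 75.
DWL = ½ × 75 × 75 = 2812.5.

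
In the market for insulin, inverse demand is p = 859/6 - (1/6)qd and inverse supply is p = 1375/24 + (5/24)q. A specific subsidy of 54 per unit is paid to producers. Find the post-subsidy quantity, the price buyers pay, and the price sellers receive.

q' = 373; buyers pay 81; sellers receive 135

Pre-subsidy: 859/6 - (1/6)q = 1375/24 + (5/24)q gives q* = 229 and p* = 105.
With the subsidy, sellers receive ps = pb + 54 for each unit, where pb is the price buyers pay.
On the curves, pb = 859/6 - (1/6)q and ps = 1375/24 + (5/24)q; the wedge ps − pb = 54 gives 1375/24 + (5/24)q − (859/6 - (1/6)q) = 54, so q' = 373.
Then pb = 859/6 − (1/6)·373 = 81 and ps = 1375/24 + (5/24)·373 = 135.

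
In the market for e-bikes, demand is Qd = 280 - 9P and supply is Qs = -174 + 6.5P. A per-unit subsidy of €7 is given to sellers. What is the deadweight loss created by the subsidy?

Deadweight loss = 5733/62

Pre-subsidy: 280 - 9P = -174 + 6.5P gives P* = 908/31, Q* = 508/31.
With the subsidy, sellers receive Ps = Pb + 7 for each unit, where Pb is the price buyers pay.
Supply in terms of Pb becomes Qs = -174 + 6.5(Pb + 7) = -128.5 + 6.5Pb. Setting this equal to demand: 280 - 9Pb = -128.5 + 6.5Pb, so Pb = 817/31.
Sellers receive Ps = 817/31 + 7 = 1034/31; Q' = 280 − 9·(817/31) = 1327/31.
The subsidy expands output by 1327/31 − 508/31 = 819/31 past the efficient level; on those units the gap between marginal cost and willingness to pay runs from 0 up to 7.
DWL = ½ × 7 × 819/31 = 5733/62.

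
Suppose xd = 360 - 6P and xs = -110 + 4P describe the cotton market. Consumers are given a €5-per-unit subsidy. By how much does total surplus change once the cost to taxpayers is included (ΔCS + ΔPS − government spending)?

Pre-subsidy: 360 - 6P = -110 + 4P gives P* = 47, x* = 78.
With the rebate, buyers effectively pay Pb = Ps − 5, where Ps is the price sellers receive.
Demand in terms of Ps becomes xd = 360 − 6(Ps − 5) = 390 - 6Ps. Setting this equal to supply: 390 - 6Ps = -110 + 4Ps, so Ps = 50.
Buyers pay Pb = 50 − 5 = 45; x' = -110 + 4·50 = 90.
ΔCS = ½(78 + 90)(47 − 45) = 168; ΔPS = ½(78 + 90)(50 − 47) = 252.
Government spending = 5 × 90 = 450.
Net change = 168 + 252 − 450 = -30. The loss equals the DWL triangle ½·5·12.

Net change in total surplus = -€30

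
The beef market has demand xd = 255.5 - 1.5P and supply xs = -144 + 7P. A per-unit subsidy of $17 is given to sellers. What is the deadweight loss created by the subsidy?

Pre-subsidy: 255.5 - 1.5P = -144 + 7P gives P* = 47, x* = 185.
With the subsidy, sellers receive Ps = Pb + 17 for each unit, where Pb is the price buyers pay.
Supply in terms of Pb becomes xs = -144 + 7(Pb + 17) = -25 + 7Pb. Setting this equal to demand: 255.5 - 1.5Pb = -25 + 7Pb, so Pb = 33.
Sellers receive Ps = 33 + 17 = 50; x' = 255.5 − 1.5·33 = 206.
The subsidy expands output by 206 − 185 = 21 past the efficient level; on those units the gap between marginal cost and willingness to pay runs from 0 up to 17.
DWL = ½ × 17 × 21 = 178.5.

Deadweight loss = $178.5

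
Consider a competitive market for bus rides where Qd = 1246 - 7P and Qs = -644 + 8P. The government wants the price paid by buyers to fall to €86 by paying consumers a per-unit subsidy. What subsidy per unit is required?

Required subsidy s = €75 per unit

At a buyer price of 86, quantity demanded is 1246 − 7·86 = 644.
Sellers supply 644 only when they receive Ps with -644 + 8·Ps = 644, i.e. Ps = 161.
s = Ps − Pb = 161 − 86 = 75.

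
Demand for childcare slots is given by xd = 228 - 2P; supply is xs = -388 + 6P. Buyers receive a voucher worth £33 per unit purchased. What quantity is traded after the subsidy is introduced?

Pre-subsidy: 228 - 2P = -388 + 6P gives P* = 77, x* = 74.
With the rebate, buyers effectively pay Pb = Ps − 33, where Ps is the price sellers receive.
Demand in terms of Ps becomes xd = 228 − 2(Ps − 33) = 294 - 2Ps. Setting this equal to supply: 294 - 2Ps = -388 + 6Ps, so Ps = 85.25.
Buyers pay Pb = 85.25 − 33 = 52.25; x' = -388 + 6·85.25 = 123.5.

x' = 123.5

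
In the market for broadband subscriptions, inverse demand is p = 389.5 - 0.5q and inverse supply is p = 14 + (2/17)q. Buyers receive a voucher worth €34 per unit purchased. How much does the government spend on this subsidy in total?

Government cost = €22542

Pre-subsidy: 389.5 - 0.5q = 14 + (2/17)q gives q* = 12767/21 and p* = 1796/21.
With the rebate, buyers effectively pay pb = ps − 34, where ps is the price sellers receive.
On the curves, pb = 389.5 - 0.5q and ps = 14 + (2/17)q; the wedge ps − pb = 34 gives 14 + (2/17)q − (389.5 - 0.5q) = 34, so q' = 663.
Then pb = 389.5 − 0.5·663 = 58 and ps = 14 + (2/17)·663 = 92.
Government outlay = subsidy × quantity = 34 × 663 = 22542.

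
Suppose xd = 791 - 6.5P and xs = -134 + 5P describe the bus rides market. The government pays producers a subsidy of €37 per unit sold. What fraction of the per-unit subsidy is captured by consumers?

Consumer share = 10/23

Pre-subsidy: 791 - 6.5P = -134 + 5P gives P* = 1850/23, x* = 6168/23.
With the subsidy, sellers receive Ps = Pb + 37 for each unit, where Pb is the price buyers pay.
Supply in terms of Pb becomes xs = -134 + 5(Pb + 37) = 51 + 5Pb. Setting this equal to demand: 791 - 6.5Pb = 51 + 5Pb, so Pb = 1480/23.
Sellers receive Ps = 1480/23 + 37 = 2331/23; x' = 791 − 6.5·(1480/23) = 8573/23.
Buyers' price falls by P* − Pb = 1850/23 − 1480/23 = 370/23; sellers' price rises by Ps − P* = 2331/23 − 1850/23 = 481/23.
So consumers capture (370/23)/37 = 10/23 of each unit of subsidy.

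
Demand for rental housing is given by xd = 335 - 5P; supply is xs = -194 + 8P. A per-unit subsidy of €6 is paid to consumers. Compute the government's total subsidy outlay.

Pre-subsidy: 335 - 5P = -194 + 8P gives P* = 529/13, x* = 1710/13.
With the rebate, buyers effectively pay Pb = Ps − 6, where Ps is the price sellers receive.
Demand in terms of Ps becomes xd = 335 − 5(Ps − 6) = 365 - 5Ps. Setting this equal to supply: 365 - 5Ps = -194 + 8Ps, so Ps = 43.
Buyers pay Pb = 43 − 6 = 37; x' = -194 + 8·43 = 150.
Government outlay = subsidy × quantity = 6 × 150 = 900.

Government cost = €900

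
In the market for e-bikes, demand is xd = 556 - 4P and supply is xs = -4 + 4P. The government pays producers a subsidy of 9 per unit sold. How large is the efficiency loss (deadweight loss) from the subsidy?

Deadweight loss = 81

Pre-subsidy: 556 - 4P = -4 + 4P gives P* = 70, x* = 276.
With the subsidy, sellers receive Ps = Pb + 9 for each unit, where Pb is the price buyers pay.
Supply in terms of Pb becomes xs = -4 + 4(Pb + 9) = 32 + 4Pb. Setting this equal to demand: 556 - 4Pb = 32 + 4Pb, so Pb = 65.5.
Sellers receive Ps = 65.5 + 9 = 74.5; x' = 556 − 4·65.5 = 294.
The subsidy expands output by 294 − 276 = 18 past the efficient level; on those units the gap between marginal cost and willingness to pay runs from 0 up to 9.
DWL = ½ × 9 × 18 = 81.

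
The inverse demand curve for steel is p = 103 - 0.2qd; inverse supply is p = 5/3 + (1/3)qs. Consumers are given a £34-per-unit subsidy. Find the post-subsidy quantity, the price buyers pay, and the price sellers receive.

Pre-subsidy: 103 - 0.2q = 5/3 + (1/3)q gives q* = 190 and p* = 65.
With the rebate, buyers effectively pay pb = ps − 34, where ps is the price sellers receive.
On the curves, pb = 103 - 0.2q and ps = 5/3 + (1/3)q; the wedge ps − pb = 34 gives 5/3 + (1/3)q − (103 - 0.2q) = 34, so q' = 253.75.
Then pb = 103 − 0.2·253.75 = 52.25 and ps = 5/3 + (1/3)·253.75 = 86.25.

q' = 253.75; buyers pay £52.25; sellers receive £86.25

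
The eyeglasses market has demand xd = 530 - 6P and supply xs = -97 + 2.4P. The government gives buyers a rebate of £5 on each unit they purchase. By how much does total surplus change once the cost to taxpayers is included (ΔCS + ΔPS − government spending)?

Net change in total surplus = -150/7

Pre-subsidy: 530 - 6P = -97 + 2.4P gives P* = 1045/14, x* = 575/7.
With the rebate, buyers effectively pay Pb = Ps − 5, where Ps is the price sellers receive.
Demand in terms of Ps becomes xd = 530 − 6(Ps − 5) = 560 - 6Ps. Setting this equal to supply: 560 - 6Ps = -97 + 2.4Ps, so Ps = 1095/14.
Buyers pay Pb = 1095/14 − 5 = 1025/14; x' = -97 + 2.4·(1095/14) = 635/7.
ΔCS = ½(575/7 + 635/7)(1045/14 − 1025/14) = 6050/49; ΔPS = ½(575/7 + 635/7)(1095/14 − 1045/14) = 15125/49.
Government spending = 5 × 635/7 = 3175/7.
Net change = 6050/49 + 15125/49 − 3175/7 = -150/7. The loss equals the DWL triangle ½·5·60/7.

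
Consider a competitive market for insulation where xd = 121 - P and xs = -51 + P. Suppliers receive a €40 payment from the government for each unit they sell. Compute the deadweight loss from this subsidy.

Pre-subsidy: 121 - P = -51 + P gives P* = 86, x* = 35.
With the subsidy, sellers receive Ps = Pb + 40 for each unit, where Pb is the price buyers pay.
Supply in terms of Pb becomes xs = -51 + 1(Pb + 40) = -11 + Pb. Setting this equal to demand: 121 - Pb = -11 + Pb, so Pb = 66.
Sellers receive Ps = 66 + 40 = 106; x' = 121 − 1·66 = 55.
The subsidy expands output by 55 − 35 = 20 past the efficient level; on those units the gap between marginal cost and willingness to pay runs from 0 up to 40.
DWL = ½ × 40 × 20 = 400.

Deadweight loss = €400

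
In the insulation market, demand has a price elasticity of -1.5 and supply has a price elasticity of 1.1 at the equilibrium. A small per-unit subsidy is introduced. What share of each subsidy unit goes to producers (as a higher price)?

For a small subsidy around the equilibrium, the benefit split depends on the relative slopes, which at a point are proportional to the elasticities.
Buyer share = εs/(εs + |εd|) = 1.1/(1.1 + 1.5) = 11/26; seller share = |εd|/(εs + |εd|) = 15/26.
So producers capture 15/26 of the subsidy.

Producer share = 15/26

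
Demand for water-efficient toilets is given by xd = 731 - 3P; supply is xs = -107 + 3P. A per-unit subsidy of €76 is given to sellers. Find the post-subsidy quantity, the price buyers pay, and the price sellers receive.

Pre-subsidy: 731 - 3P = -107 + 3P gives P* = 419/3, x* = 312.
With the subsidy, sellers receive Ps = Pb + 76 for each unit, where Pb is the price buyers pay.
Supply in terms of Pb becomes xs = -107 + 3(Pb + 76) = 121 + 3Pb. Setting this equal to demand: 731 - 3Pb = 121 + 3Pb, so Pb = 305/3.
Sellers receive Ps = 305/3 + 76 = 533/3; x' = 731 − 3·(305/3) = 426.

x' = 426; buyers pay 305/3; sellers receive 533/3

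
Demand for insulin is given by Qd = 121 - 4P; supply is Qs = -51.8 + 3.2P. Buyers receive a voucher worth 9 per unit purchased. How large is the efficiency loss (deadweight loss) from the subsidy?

Deadweight loss = 72

Pre-subsidy: 121 - 4P = -51.8 + 3.2P gives P* = 24, Q* = 25.
With the rebate, buyers effectively pay Pb = Ps − 9, where Ps is the price sellers receive.
Demand in terms of Ps becomes Qd = 121 − 4(Ps − 9) = 157 - 4Ps. Setting this equal to supply: 157 - 4Ps = -51.8 + 3.2Ps, so Ps = 29.
Buyers pay Pb = 29 − 9 = 20; Q' = -51.8 + 3.2·29 = 41.
The subsidy expands output by 41 − 25 = 16 past the efficient level; on those units the gap between marginal cost and willingness to pay runs from 0 up to 9.
DWL = ½ × 9 × 16 = 72.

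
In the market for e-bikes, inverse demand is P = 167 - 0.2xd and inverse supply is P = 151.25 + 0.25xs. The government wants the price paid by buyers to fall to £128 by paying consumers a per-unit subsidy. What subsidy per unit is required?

Required subsidy s = £72 per unit

At a buyer price of 128, quantity demanded is 835 − 5·128 = 195.
Sellers supply 195 only when they receive Ps = 151.25 + 0.25·195 = 200.
s = Ps − Pb = 200 − 128 = 72.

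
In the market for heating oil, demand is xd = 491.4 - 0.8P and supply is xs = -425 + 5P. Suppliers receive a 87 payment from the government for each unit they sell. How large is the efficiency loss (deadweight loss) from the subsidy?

Deadweight loss = 2610

Pre-subsidy: 491.4 - 0.8P = -425 + 5P gives P* = 158, x* = 365.
With the subsidy, sellers receive Ps = Pb + 87 for each unit, where Pb is the price buyers pay.
Supply in terms of Pb becomes xs = -425 + 5(Pb + 87) = 10 + 5Pb. Setting this equal to demand: 491.4 - 0.8Pb = 10 + 5Pb, so Pb = 83.
Sellers receive Ps = 83 + 87 = 170; x' = 491.4 − 0.8·83 = 425.
The subsidy expands output by 425 − 365 = 60 past the efficient level; on those units the gap between marginal cost and willingness to pay runs from 0 up to 87.
DWL = ½ × 87 × 60 = 2610.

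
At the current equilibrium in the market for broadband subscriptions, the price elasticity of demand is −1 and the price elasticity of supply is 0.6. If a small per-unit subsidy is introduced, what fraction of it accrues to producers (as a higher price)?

For a small subsidy around the equilibrium, the benefit split depends on the relative slopes, which at a point are proportional to the elasticities.
Buyer share = εs/(εs + |εd|) = 0.6/(0.6 + 1) = 0.375; seller share = |εd|/(εs + |εd|) = 0.625.
So producers capture 0.625 of the subsidy.

Producer share = 0.625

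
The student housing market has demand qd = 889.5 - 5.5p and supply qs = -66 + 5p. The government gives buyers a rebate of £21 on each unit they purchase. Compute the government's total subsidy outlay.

Pre-subsidy: 889.5 - 5.5p = -66 + 5p gives p* = 91, q* = 389.
With the rebate, buyers effectively pay pb = ps − 21, where ps is the price sellers receive.
Demand in terms of ps becomes qd = 889.5 − 5.5(ps − 21) = 1005 - 5.5ps. Setting this equal to supply: 1005 - 5.5ps = -66 + 5ps, so ps = 102.
Buyers pay pb = 102 − 21 = 81; q' = -66 + 5·102 = 444.
Government outlay = subsidy × quantity = 21 × 444 = 9324.

Government cost = £9324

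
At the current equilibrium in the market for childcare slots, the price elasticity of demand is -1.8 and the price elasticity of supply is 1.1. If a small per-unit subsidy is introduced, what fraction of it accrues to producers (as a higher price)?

Producer share = 18/29

For a small subsidy around the equilibrium, the benefit split depends on the relative slopes, which at a point are proportional to the elasticities.
Buyer share = εs/(εs + |εd|) = 1.1/(1.1 + 1.8) = 11/29; seller share = |εd|/(εs + |εd|) = 18/29.
So producers capture 18/29 of the subsidy.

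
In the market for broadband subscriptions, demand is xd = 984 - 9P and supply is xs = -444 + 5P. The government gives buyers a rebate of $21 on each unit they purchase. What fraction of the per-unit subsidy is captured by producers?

Pre-subsidy: 984 - 9P = -444 + 5P gives P* = 102, x* = 66.
With the rebate, buyers effectively pay Pb = Ps − 21, where Ps is the price sellers receive.
Demand in terms of Ps becomes xd = 984 − 9(Ps − 21) = 1173 - 9Ps. Setting this equal to supply: 1173 - 9Ps = -444 + 5Ps, so Ps = 115.5.
Buyers pay Pb = 115.5 − 21 = 94.5; x' = -444 + 5·115.5 = 133.5.
Buyers' price falls by P* − Pb = 102 − 94.5 = 7.5; sellers' price rises by Ps − P* = 115.5 − 102 = 13.5.
So producers capture 13.5/21 = 9/14 of each unit of subsidy.

Producer share = 9/14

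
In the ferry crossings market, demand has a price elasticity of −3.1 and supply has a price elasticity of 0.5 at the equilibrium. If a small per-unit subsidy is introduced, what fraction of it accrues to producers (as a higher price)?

Producer share = 31/36

For a small subsidy around the equilibrium, the benefit split depends on the relative slopes, which at a point are proportional to the elasticities.
Buyer share = εs/(εs + |εd|) = 0.5/(0.5 + 3.1) = 5/36; seller share = |εd|/(εs + |εd|) = 31/36.
So producers capture 31/36 of the subsidy.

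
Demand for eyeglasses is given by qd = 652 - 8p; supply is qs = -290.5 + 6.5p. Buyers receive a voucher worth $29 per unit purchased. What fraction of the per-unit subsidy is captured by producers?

Producer share = 16/29

Pre-subsidy: 652 - 8p = -290.5 + 6.5p gives p* = 65, q* = 132.
With the rebate, buyers effectively pay pb = ps − 29, where ps is the price sellers receive.
Demand in terms of ps becomes qd = 652 − 8(ps − 29) = 884 - 8ps. Setting this equal to supply: 884 - 8ps = -290.5 + 6.5ps, so ps = 81.
Buyers pay pb = 81 − 29 = 52; q' = -290.5 + 6.5·81 = 236.
Buyers' price falls by p* − pb = 65 − 52 = 13; sellers' price rises by ps − p* = 81 − 65 = 16.
So producers capture 16/29 = 16/29 of each unit of subsidy.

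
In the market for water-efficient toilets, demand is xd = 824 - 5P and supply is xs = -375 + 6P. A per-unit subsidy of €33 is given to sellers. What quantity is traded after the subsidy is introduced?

Pre-subsidy: 824 - 5P = -375 + 6P gives P* = 109, x* = 279.
With the subsidy, sellers receive Ps = Pb + 33 for each unit, where Pb is the price buyers pay.
Supply in terms of Pb becomes xs = -375 + 6(Pb + 33) = -177 + 6Pb. Setting this equal to demand: 824 - 5Pb = -177 + 6Pb, so Pb = 91.
Sellers receive Ps = 91 + 33 = 124; x' = 824 − 5·91 = 369.

x' = 369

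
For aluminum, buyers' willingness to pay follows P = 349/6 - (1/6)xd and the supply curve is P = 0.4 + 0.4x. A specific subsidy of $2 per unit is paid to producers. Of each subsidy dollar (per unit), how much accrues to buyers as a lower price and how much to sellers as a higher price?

Pre-subsidy: 349/6 - (1/6)x = 0.4 + 0.4x gives x* = 1733/17 and P* = 700/17.
With the subsidy, sellers receive Ps = Pb + 2 for each unit, where Pb is the price buyers pay.
On the curves, Pb = 349/6 - (1/6)x and Ps = 0.4 + 0.4x; the wedge Ps − Pb = 2 gives 0.4 + 0.4x − (349/6 - (1/6)x) = 2, so x' = 1793/17.
Then Pb = 349/6 − (1/6)·(1793/17) = 690/17 and Ps = 0.4 + 0.4·(1793/17) = 724/17.
Buyers' price falls by P* − Pb = 700/17 − 690/17 = 10/17; sellers' price rises by Ps − P* = 724/17 − 700/17 = 24/17.

Buyers gain 10/17 per unit; sellers gain 24/17 per unit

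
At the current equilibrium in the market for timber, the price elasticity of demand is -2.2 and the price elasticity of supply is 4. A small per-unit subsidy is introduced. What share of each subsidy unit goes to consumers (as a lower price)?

Consumer share = 20/31

For a small subsidy around the equilibrium, the benefit split depends on the relative slopes, which at a point are proportional to the elasticities.
Buyer share = εs/(εs + |εd|) = 4/(4 + 2.2) = 20/31; seller share = |εd|/(εs + |εd|) = 11/31.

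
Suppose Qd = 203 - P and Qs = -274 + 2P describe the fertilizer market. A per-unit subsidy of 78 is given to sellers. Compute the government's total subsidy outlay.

Pre-subsidy: 203 - P = -274 + 2P gives P* = 159, Q* = 44.
With the subsidy, sellers receive Ps = Pb + 78 for each unit, where Pb is the price buyers pay.
Supply in terms of Pb becomes Qs = -274 + 2(Pb + 78) = -118 + 2Pb. Setting this equal to demand: 203 - Pb = -118 + 2Pb, so Pb = 107.
Sellers receive Ps = 107 + 78 = 185; Q' = 203 − 1·107 = 96.
Government outlay = subsidy × quantity = 78 × 96 = 7488.

Government cost = 7488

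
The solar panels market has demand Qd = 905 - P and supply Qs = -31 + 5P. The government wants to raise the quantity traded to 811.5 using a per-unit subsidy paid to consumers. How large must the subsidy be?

Required subsidy s = 75 per unit

At Q = 811.5, invert demand for the buyer price: Pb = (905 − 811.5)/1 = 93.5; invert supply for the seller price: Ps = (811.5 − (-31))/5 = 168.5.
The subsidy must fill the gap: s = Ps − Pb = 168.5 − 93.5 = 75.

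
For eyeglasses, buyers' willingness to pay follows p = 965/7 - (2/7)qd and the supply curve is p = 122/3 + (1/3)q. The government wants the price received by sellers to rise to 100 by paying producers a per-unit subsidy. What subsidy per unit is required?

At a seller price of 100, quantity supplied is -122 + 3·100 = 178.
Buyers absorb 178 only when they pay pb = 965/7 − (2/7)·178 = 87.
s = ps − pb = 100 − 87 = 13.

Required subsidy s = 13 per unit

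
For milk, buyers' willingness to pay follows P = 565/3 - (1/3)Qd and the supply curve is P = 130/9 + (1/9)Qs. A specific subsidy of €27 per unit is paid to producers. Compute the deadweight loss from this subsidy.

Deadweight loss = €820.125

Pre-subsidy: 565/3 - (1/3)Q = 130/9 + (1/9)Q gives Q* = 391.25 and P* = 695/12.
With the subsidy, sellers receive Ps = Pb + 27 for each unit, where Pb is the price buyers pay.
On the curves, Pb = 565/3 - (1/3)Q and Ps = 130/9 + (1/9)Q; the wedge Ps − Pb = 27 gives 130/9 + (1/9)Q − (565/3 - (1/3)Q) = 27, so Q' = 452.
Then Pb = 565/3 − (1/3)·452 = 113/3 and Ps = 130/9 + (1/9)·452 = 194/3.
The subsidy expands output by 452 − 391.25 = 60.75 past the efficient level; on those units the gap between marginal cost and willingness to pay runs from 0 up to 27.
DWL = ½ × 27 × 60.75 = 820.125.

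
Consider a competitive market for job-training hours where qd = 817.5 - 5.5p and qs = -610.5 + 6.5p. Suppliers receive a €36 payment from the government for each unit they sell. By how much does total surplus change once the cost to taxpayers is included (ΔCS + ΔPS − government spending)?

Net change in total surplus = -€1930.5

Pre-subsidy: 817.5 - 5.5p = -610.5 + 6.5p gives p* = 119, q* = 163.
With the subsidy, sellers receive ps = pb + 36 for each unit, where pb is the price buyers pay.
Supply in terms of pb becomes qs = -610.5 + 6.5(pb + 36) = -376.5 + 6.5pb. Setting this equal to demand: 817.5 - 5.5pb = -376.5 + 6.5pb, so pb = 99.5.
Sellers receive ps = 99.5 + 36 = 135.5; q' = 817.5 − 5.5·99.5 = 270.25.
ΔCS = ½(163 + 270.25)(119 − 99.5) = 4224.1875; ΔPS = ½(163 + 270.25)(135.5 − 119) = 3574.3125.
Government spending = 36 × 270.25 = 9729.
Net change = 4224.1875 + 3574.3125 − 9729 = -1930.5. The loss equals the DWL triangle ½·36·107.25.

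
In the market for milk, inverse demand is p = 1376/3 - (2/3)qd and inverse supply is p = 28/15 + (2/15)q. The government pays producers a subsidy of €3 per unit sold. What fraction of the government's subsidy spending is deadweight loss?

DWL / government spending = 15/4598

Pre-subsidy: 1376/3 - (2/3)q = 28/15 + (2/15)q gives q* = 571 and p* = 78.
With the subsidy, sellers receive ps = pb + 3 for each unit, where pb is the price buyers pay.
On the curves, pb = 1376/3 - (2/3)q and ps = 28/15 + (2/15)q; the wedge ps − pb = 3 gives 28/15 + (2/15)q − (1376/3 - (2/3)q) = 3, so q' = 574.75.
Then pb = 1376/3 − (2/3)·574.75 = 75.5 and ps = 28/15 + (2/15)·574.75 = 78.5.
ΔCS = ½(571 + 574.75)(78 − 75.5) = 1432.1875; ΔPS = ½(571 + 574.75)(78.5 − 78) = 286.4375.
Government spending = 3 × 574.75 = 1724.25.
DWL = ½ × 3 × (574.75 − 571) = 5.625; fraction = 5.625 / 1724.25 = 15/4598.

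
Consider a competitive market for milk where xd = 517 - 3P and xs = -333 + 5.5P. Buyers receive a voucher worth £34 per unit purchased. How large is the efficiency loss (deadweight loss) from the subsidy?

Pre-subsidy: 517 - 3P = -333 + 5.5P gives P* = 100, x* = 217.
With the rebate, buyers effectively pay Pb = Ps − 34, where Ps is the price sellers receive.
Demand in terms of Ps becomes xd = 517 − 3(Ps − 34) = 619 - 3Ps. Setting this equal to supply: 619 - 3Ps = -333 + 5.5Ps, so Ps = 112.
Buyers pay Pb = 112 − 34 = 78; x' = -333 + 5.5·112 = 283.
The subsidy expands output by 283 − 217 = 66 past the efficient level; on those units the gap between marginal cost and willingness to pay runs from 0 up to 34.
DWL = ½ × 34 × 66 = 1122.

Deadweight loss = £1122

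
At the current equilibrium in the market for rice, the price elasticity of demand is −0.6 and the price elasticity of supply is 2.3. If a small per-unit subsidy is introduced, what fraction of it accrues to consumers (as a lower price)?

For a small subsidy around the equilibrium, the benefit split depends on the relative slopes, which at a point are proportional to the elasticities.
Buyer share = εs/(εs + |εd|) = 2.3/(2.3 + 0.6) = 23/29; seller share = |εd|/(εs + |εd|) = 6/29.

Consumer share = 23/29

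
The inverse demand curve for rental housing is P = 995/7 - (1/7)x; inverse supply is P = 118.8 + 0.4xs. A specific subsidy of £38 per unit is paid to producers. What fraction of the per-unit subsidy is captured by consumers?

Consumer share = 5/19

Pre-subsidy: 995/7 - (1/7)x = 118.8 + 0.4x gives x* = 43 and P* = 136.
With the subsidy, sellers receive Ps = Pb + 38 for each unit, where Pb is the price buyers pay.
On the curves, Pb = 995/7 - (1/7)x and Ps = 118.8 + 0.4x; the wedge Ps − Pb = 38 gives 118.8 + 0.4x − (995/7 - (1/7)x) = 38, so x' = 113.
Then Pb = 995/7 − (1/7)·113 = 126 and Ps = 118.8 + 0.4·113 = 164.
Buyers' price falls by P* − Pb = 136 − 126 = 10; sellers' price rises by Ps − P* = 164 − 136 = 28.
So consumers capture 10/38 = 5/19 of each unit of subsidy.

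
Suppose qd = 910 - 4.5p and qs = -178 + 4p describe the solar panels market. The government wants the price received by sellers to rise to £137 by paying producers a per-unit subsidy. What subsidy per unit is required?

Required subsidy s = £17 per unit

At a seller price of 137, quantity supplied is -178 + 4·137 = 370.
Buyers absorb 370 only when they pay pb with 910 − 4.5·pb = 370, i.e. pb = 120.
s = ps − pb = 137 − 120 = 17.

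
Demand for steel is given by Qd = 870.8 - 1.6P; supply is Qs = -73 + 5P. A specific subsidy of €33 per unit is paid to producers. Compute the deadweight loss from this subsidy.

Deadweight loss = €660

Pre-subsidy: 870.8 - 1.6P = -73 + 5P gives P* = 143, Q* = 642.
With the subsidy, sellers receive Ps = Pb + 33 for each unit, where Pb is the price buyers pay.
Supply in terms of Pb becomes Qs = -73 + 5(Pb + 33) = 92 + 5Pb. Setting this equal to demand: 870.8 - 1.6Pb = 92 + 5Pb, so Pb = 118.
Sellers receive Ps = 118 + 33 = 151; Q' = 870.8 − 1.6·118 = 682.
The subsidy expands output by 682 − 642 = 40 past the efficient level; on those units the gap between marginal cost and willingness to pay runs from 0 up to 33.
DWL = ½ × 33 × 40 = 660.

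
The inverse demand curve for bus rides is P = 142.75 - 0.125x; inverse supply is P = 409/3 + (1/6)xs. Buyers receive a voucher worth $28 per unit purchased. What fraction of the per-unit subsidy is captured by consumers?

Pre-subsidy: 142.75 - 0.125x = 409/3 + (1/6)x gives x* = 22 and P* = 140.
With the rebate, buyers effectively pay Pb = Ps − 28, where Ps is the price sellers receive.
On the curves, Pb = 142.75 - 0.125x and Ps = 409/3 + (1/6)x; the wedge Ps − Pb = 28 gives 409/3 + (1/6)x − (142.75 - 0.125x) = 28, so x' = 118.
Then Pb = 142.75 − 0.125·118 = 128 and Ps = 409/3 + (1/6)·118 = 156.
Buyers' price falls by P* − Pb = 140 − 128 = 12; sellers' price rises by Ps − P* = 156 − 140 = 16.
So consumers capture 12/28 = 3/7 of each unit of subsidy.

Consumer share = 3/7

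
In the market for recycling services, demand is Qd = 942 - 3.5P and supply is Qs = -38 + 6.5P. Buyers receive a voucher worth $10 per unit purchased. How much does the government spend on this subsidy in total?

Pre-subsidy: 942 - 3.5P = -38 + 6.5P gives P* = 98, Q* = 599.
With the rebate, buyers effectively pay Pb = Ps − 10, where Ps is the price sellers receive.
Demand in terms of Ps becomes Qd = 942 − 3.5(Ps − 10) = 977 - 3.5Ps. Setting this equal to supply: 977 - 3.5Ps = -38 + 6.5Ps, so Ps = 101.5.
Buyers pay Pb = 101.5 − 10 = 91.5; Q' = -38 + 6.5·101.5 = 621.75.
Government outlay = subsidy × quantity = 10 × 621.75 = 6217.5.

Government cost = $6217.5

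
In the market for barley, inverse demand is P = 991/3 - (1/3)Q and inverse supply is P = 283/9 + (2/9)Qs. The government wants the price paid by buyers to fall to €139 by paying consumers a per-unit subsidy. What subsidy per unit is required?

At a buyer price of 139, quantity demanded is 991 − 3·139 = 574.
Sellers supply 574 only when they receive Ps = 283/9 + (2/9)·574 = 159.
s = Ps − Pb = 159 − 139 = 20.

Required subsidy s = €20 per unit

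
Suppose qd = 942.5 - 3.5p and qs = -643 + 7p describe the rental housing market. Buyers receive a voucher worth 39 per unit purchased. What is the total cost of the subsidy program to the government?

Pre-subsidy: 942.5 - 3.5p = -643 + 7p gives p* = 151, q* = 414.
With the rebate, buyers effectively pay pb = ps − 39, where ps is the price sellers receive.
Demand in terms of ps becomes qd = 942.5 − 3.5(ps − 39) = 1079 - 3.5ps. Setting this equal to supply: 1079 - 3.5ps = -643 + 7ps, so ps = 164.
Buyers pay pb = 164 − 39 = 125; q' = -643 + 7·164 = 505.
Government outlay = subsidy × quantity = 39 × 505 = 19695.

Government cost = 19695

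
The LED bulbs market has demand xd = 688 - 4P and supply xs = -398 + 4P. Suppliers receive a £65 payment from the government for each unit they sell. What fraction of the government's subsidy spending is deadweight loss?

Pre-subsidy: 688 - 4P = -398 + 4P gives P* = 135.75, x* = 145.
With the subsidy, sellers receive Ps = Pb + 65 for each unit, where Pb is the price buyers pay.
Supply in terms of Pb becomes xs = -398 + 4(Pb + 65) = -138 + 4Pb. Setting this equal to demand: 688 - 4Pb = -138 + 4Pb, so Pb = 103.25.
Sellers receive Ps = 103.25 + 65 = 168.25; x' = 688 − 4·103.25 = 275.
ΔCS = ½(145 + 275)(135.75 − 103.25) = 6825; ΔPS = ½(145 + 275)(168.25 − 135.75) = 6825.
Government spending = 65 × 275 = 17875.
DWL = ½ × 65 × (275 − 145) = 4225; fraction = 4225 / 17875 = 13/55.

DWL / government spending = 13/55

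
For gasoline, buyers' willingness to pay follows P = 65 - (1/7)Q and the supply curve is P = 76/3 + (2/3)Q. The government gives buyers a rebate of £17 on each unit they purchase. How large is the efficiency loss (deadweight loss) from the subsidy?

Deadweight loss = £178.5

Pre-subsidy: 65 - (1/7)Q = 76/3 + (2/3)Q gives Q* = 49 and P* = 58.
With the rebate, buyers effectively pay Pb = Ps − 17, where Ps is the price sellers receive.
On the curves, Pb = 65 - (1/7)Q and Ps = 76/3 + (2/3)Q; the wedge Ps − Pb = 17 gives 76/3 + (2/3)Q − (65 - (1/7)Q) = 17, so Q' = 70.
Then Pb = 65 − (1/7)·70 = 55 and Ps = 76/3 + (2/3)·70 = 72.
The subsidy expands output by 70 − 49 = 21 past the efficient level; on those units the gap between marginal cost and willingness to pay runs from 0 up to 17.
DWL = ½ × 17 × 21 = 178.5.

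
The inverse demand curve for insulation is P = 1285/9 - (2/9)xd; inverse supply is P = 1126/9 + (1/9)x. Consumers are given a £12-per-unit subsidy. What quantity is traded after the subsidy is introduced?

Pre-subsidy: 1285/9 - (2/9)x = 1126/9 + (1/9)x gives x* = 53 and P* = 131.
With the rebate, buyers effectively pay Pb = Ps − 12, where Ps is the price sellers receive.
On the curves, Pb = 1285/9 - (2/9)x and Ps = 1126/9 + (1/9)x; the wedge Ps − Pb = 12 gives 1126/9 + (1/9)x − (1285/9 - (2/9)x) = 12, so x' = 89.
Then Pb = 1285/9 − (2/9)·89 = 123 and Ps = 1126/9 + (1/9)·89 = 135.

x' = 89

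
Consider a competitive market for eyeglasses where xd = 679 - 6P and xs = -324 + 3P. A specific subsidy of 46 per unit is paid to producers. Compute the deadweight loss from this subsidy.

Pre-subsidy: 679 - 6P = -324 + 3P gives P* = 1003/9, x* = 31/3.
With the subsidy, sellers receive Ps = Pb + 46 for each unit, where Pb is the price buyers pay.
Supply in terms of Pb becomes xs = -324 + 3(Pb + 46) = -186 + 3Pb. Setting this equal to demand: 679 - 6Pb = -186 + 3Pb, so Pb = 865/9.
Sellers receive Ps = 865/9 + 46 = 1279/9; x' = 679 − 6·(865/9) = 307/3.
The subsidy expands output by 307/3 − 31/3 = 92 past the efficient level; on those units the gap between marginal cost and willingness to pay runs from 0 up to 46.
DWL = ½ × 46 × 92 = 2116.

Deadweight loss = 2116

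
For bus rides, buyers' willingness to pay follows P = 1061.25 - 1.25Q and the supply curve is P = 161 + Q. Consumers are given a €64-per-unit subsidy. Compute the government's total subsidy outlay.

Pre-subsidy: 1061.25 - 1.25Q = 161 + Q gives Q* = 3601/9 and P* = 5050/9.
With the rebate, buyers effectively pay Pb = Ps − 64, where Ps is the price sellers receive.
On the curves, Pb = 1061.25 - 1.25Q and Ps = 161 + Q; the wedge Ps − Pb = 64 gives 161 + Q − (1061.25 - 1.25Q) = 64, so Q' = 3857/9.
Then Pb = 1061.25 − 1.25·(3857/9) = 4730/9 and Ps = 161 + 1·(3857/9) = 5306/9.
Government outlay = subsidy × quantity = 64 × 3857/9 = 246848/9.

Government cost = 246848/9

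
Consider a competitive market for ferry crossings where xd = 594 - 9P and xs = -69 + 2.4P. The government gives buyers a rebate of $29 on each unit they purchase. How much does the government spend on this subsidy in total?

Government cost = 69165/19

Pre-subsidy: 594 - 9P = -69 + 2.4P gives P* = 1105/19, x* = 1341/19.
With the rebate, buyers effectively pay Pb = Ps − 29, where Ps is the price sellers receive.
Demand in terms of Ps becomes xd = 594 − 9(Ps − 29) = 855 - 9Ps. Setting this equal to supply: 855 - 9Ps = -69 + 2.4Ps, so Ps = 1540/19.
Buyers pay Pb = 1540/19 − 29 = 989/19; x' = -69 + 2.4·(1540/19) = 2385/19.
Government outlay = subsidy × quantity = 29 × 2385/19 = 69165/19.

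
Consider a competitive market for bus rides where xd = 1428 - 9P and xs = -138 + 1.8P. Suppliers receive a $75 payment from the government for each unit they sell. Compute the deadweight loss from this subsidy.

Pre-subsidy: 1428 - 9P = -138 + 1.8P gives P* = 145, x* = 123.
With the subsidy, sellers receive Ps = Pb + 75 for each unit, where Pb is the price buyers pay.
Supply in terms of Pb becomes xs = -138 + 1.8(Pb + 75) = -3 + 1.8Pb. Setting this equal to demand: 1428 - 9Pb = -3 + 1.8Pb, so Pb = 132.5.
Sellers receive Ps = 132.5 + 75 = 207.5; x' = 1428 − 9·132.5 = 235.5.
The subsidy expands output by 235.5 − 123 = 112.5 past the efficient level; on those units the gap between marginal cost and willingness to pay runs from 0 up to 75.
DWL = ½ × 75 × 112.5 = 4218.75.

Deadweight loss = $4218.75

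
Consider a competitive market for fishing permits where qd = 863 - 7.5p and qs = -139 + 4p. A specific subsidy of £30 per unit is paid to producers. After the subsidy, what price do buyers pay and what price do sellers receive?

Pre-subsidy: 863 - 7.5p = -139 + 4p gives p* = 2004/23, q* = 4819/23.
With the subsidy, sellers receive ps = pb + 30 for each unit, where pb is the price buyers pay.
Supply in terms of pb becomes qs = -139 + 4(pb + 30) = -19 + 4pb. Setting this equal to demand: 863 - 7.5pb = -19 + 4pb, so pb = 1764/23.
Sellers receive ps = 1764/23 + 30 = 2454/23; q' = 863 − 7.5·(1764/23) = 6619/23.

Buyers pay 1764/23; sellers receive 2454/23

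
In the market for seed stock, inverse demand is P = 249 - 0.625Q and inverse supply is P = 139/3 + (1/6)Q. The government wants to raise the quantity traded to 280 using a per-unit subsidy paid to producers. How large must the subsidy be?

Required subsidy s = 19 per unit

At Q = 280, from the demand curve buyers pay Pb = 249 − 0.625·280 = 74; from the supply curve sellers need Ps = 139/3 + (1/6)·280 = 93.
The subsidy must fill the gap: s = Ps − Pb = 93 − 74 = 19.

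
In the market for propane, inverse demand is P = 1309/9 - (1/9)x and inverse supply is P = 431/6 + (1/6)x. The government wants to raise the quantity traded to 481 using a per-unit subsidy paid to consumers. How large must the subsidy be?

At x = 481, from the demand curve buyers pay Pb = 1309/9 − (1/9)·481 = 92; from the supply curve sellers need Ps = 431/6 + (1/6)·481 = 152.
The subsidy must fill the gap: s = Ps − Pb = 152 − 92 = 60.

Required subsidy s = 60 per unit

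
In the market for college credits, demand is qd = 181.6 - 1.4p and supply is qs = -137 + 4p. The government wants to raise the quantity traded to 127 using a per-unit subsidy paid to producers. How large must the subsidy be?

Required subsidy s = 27 per unit

At q = 127, invert demand for the buyer price: pb = (181.6 − 127)/1.4 = 39; invert supply for the seller price: ps = (127 − (-137))/4 = 66.
The subsidy must fill the gap: s = ps − pb = 66 − 39 = 27.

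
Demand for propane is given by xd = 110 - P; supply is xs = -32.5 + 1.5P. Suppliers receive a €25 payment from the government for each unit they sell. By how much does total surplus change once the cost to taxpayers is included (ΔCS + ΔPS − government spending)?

Net change in total surplus = -€187.5

Pre-subsidy: 110 - P = -32.5 + 1.5P gives P* = 57, x* = 53.
With the subsidy, sellers receive Ps = Pb + 25 for each unit, where Pb is the price buyers pay.
Supply in terms of Pb becomes xs = -32.5 + 1.5(Pb + 25) = 5 + 1.5Pb. Setting this equal to demand: 110 - Pb = 5 + 1.5Pb, so Pb = 42.
Sellers receive Ps = 42 + 25 = 67; x' = 110 − 1·42 = 68.
ΔCS = ½(53 + 68)(57 − 42) = 907.5; ΔPS = ½(53 + 68)(67 − 57) = 605.
Government spending = 25 × 68 = 1700.
Net change = 907.5 + 605 − 1700 = -187.5. The loss equals the DWL triangle ½·25·15.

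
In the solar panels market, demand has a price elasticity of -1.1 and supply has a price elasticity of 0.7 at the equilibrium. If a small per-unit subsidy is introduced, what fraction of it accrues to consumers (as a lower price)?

Consumer share = 7/18

For a small subsidy around the equilibrium, the benefit split depends on the relative slopes, which at a point are proportional to the elasticities.
Buyer share = εs/(εs + |εd|) = 0.7/(0.7 + 1.1) = 7/18; seller share = |εd|/(εs + |εd|) = 11/18.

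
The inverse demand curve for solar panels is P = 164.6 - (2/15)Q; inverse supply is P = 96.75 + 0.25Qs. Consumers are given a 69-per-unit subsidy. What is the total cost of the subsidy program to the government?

Government cost = 24633

Pre-subsidy: 164.6 - (2/15)Q = 96.75 + 0.25Q gives Q* = 177 and P* = 141.
With the rebate, buyers effectively pay Pb = Ps − 69, where Ps is the price sellers receive.
On the curves, Pb = 164.6 - (2/15)Q and Ps = 96.75 + 0.25Q; the wedge Ps − Pb = 69 gives 96.75 + 0.25Q − (164.6 - (2/15)Q) = 69, so Q' = 357.
Then Pb = 164.6 − (2/15)·357 = 117 and Ps = 96.75 + 0.25·357 = 186.
Government outlay = subsidy × quantity = 69 × 357 = 24633.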